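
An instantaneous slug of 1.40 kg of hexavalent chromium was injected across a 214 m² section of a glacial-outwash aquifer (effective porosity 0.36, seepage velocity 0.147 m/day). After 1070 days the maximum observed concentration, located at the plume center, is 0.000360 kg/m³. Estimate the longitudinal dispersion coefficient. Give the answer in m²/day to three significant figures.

At the plume center C_max = M/(n_e·A·√(4πDt)), so D = M²/(4πt·(n_e·A·C_max)²).
n_e·A·C_max = 0.36 × 214 × 0.000360 = 0.02773 kg/m.
D = 1.40²/(4π × 1070 × 0.02773²) = 0.190 m²/day.

0.190 m²/day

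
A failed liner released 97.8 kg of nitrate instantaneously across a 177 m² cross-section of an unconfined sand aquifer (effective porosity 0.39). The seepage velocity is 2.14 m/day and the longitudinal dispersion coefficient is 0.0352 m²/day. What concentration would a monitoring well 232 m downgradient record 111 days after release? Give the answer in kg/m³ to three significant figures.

For an instantaneous plane source, C(x,t) = M/(n_e·A·√(4πDt)) · exp(−(x−vt)²/(4Dt)), with n_e·A the pore (flow) area.
Plume center vt = 2.14 × 111 = 237.54 m, so the well at 232 m is 5.54 m upgradient of the peak.
√(4πDt) = 7.007 m, giving peak height M/(n_e·A·√(4πDt)) = 97.8/(0.39 × 177 × 7.007) = 0.2022 kg/m³.
(x−vt)²/(4Dt) = (-5.54)²/(4 × 0.0352 × 111) = 1.964; exp(−1.964) = 0.1403.
C = 0.2022 × 0.1403 = 0.0284 kg/m³.

0.0284 kg/m³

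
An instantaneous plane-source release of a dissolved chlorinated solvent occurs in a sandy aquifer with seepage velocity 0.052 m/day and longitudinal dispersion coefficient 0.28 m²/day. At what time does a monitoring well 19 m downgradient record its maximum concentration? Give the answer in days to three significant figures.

For the 1D instantaneous-source solution, setting ∂C/∂t = 0 at fixed x gives v²t² + 2Dt − x² = 0, so t = (√(D² + v²x²) − D)/v².
√(D² + v²x²) = √(0.28² + 0.052² × 19²) = 1.027; v² = 0.002704.
t = (1.027 − 0.28)/0.002704 = 276 days (vs. the pure-advection estimate x/v = 365 d).

276 days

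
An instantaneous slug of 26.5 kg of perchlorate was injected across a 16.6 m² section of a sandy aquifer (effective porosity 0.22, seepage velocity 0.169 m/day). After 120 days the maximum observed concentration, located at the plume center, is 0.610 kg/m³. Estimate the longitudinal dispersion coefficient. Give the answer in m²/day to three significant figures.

At the plume center C_max = M/(n_e·A·√(4πDt)), so D = M²/(4πt·(n_e·A·C_max)²).
n_e·A·C_max = 0.22 × 16.6 × 0.610 = 2.228 kg/m.
D = 26.5²/(4π × 120 × 2.228²) = 0.0938 m²/day.

0.0938 m²/day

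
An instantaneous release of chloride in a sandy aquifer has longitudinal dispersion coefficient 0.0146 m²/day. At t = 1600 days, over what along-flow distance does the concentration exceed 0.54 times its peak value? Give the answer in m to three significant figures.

The plume is Gaussian with σ = √(2Dt) = √(2 × 0.0146 × 1600) = 6.835 m.
C/C_peak = exp(−Δx²/(2σ²)) = 0.54 ⇒ Δx = σ·√(−2 ln 0.54) = 6.835 × 1.110 = 7.587 m.
Width = 2Δx = 15.2 m.

15.2 m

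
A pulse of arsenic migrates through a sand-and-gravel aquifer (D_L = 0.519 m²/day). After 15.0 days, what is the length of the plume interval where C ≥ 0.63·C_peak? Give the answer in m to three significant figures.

The plume is Gaussian with σ = √(2Dt) = √(2 × 0.519 × 15.0) = 3.946 m.
C/C_peak = exp(−Δx²/(2σ²)) = 0.63 ⇒ Δx = σ·√(−2 ln 0.63) = 3.946 × 0.9613 = 3.793 m.
Width = 2Δx = 7.59 m.

7.59 m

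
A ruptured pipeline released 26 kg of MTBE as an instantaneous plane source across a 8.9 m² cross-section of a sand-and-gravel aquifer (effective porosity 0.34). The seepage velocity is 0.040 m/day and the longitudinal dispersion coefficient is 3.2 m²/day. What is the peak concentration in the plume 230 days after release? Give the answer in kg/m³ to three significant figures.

The peak of an instantaneous 1D plume sits at x = vt; there the Gaussian factor is 1 and C_max = M/(n_e·A·√(4πDt)), where n_e·A is the pore area the mass is dissolved in.
√(4πDt) = √(4π × 3.2 × 230) = 96.17 m, so C_max = 26/(0.34 × 8.9 × 96.17) = 0.0893 kg/m³.

0.0893 kg/m³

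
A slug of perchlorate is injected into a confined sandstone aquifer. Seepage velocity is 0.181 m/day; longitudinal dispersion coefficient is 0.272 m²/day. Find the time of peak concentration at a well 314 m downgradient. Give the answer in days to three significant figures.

For the 1D instantaneous-source solution, setting ∂C/∂t = 0 at fixed x gives v²t² + 2Dt − x² = 0, so t = (√(D² + v²x²) − D)/v².
√(D² + v²x²) = √(0.272² + 0.181² × 314²) = 56.83; v² = 0.032761.
t = (56.83 − 0.272)/0.032761 = 1730 days (vs. the pure-advection estimate x/v = 1730 d).

1730 days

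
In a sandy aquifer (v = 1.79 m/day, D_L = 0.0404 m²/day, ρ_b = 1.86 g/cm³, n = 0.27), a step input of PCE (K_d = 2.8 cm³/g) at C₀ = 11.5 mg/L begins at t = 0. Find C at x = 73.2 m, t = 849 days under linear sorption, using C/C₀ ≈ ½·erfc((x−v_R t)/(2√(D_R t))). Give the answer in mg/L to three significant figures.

9.46 mg/L

Retardation factor R = 1 + ρ_b·K_d/n = 1 + 1.86 × 2.8/0.27 = 20.29.
Sorption retards both mechanisms: v_R = v/R = 0.08822 m/day, D_R = D/R = 0.001991 m²/day.
v_R·t = 0.08822 × 849 = 74.89878 m; 2√(D_R t) = 2.600 m; argument = (73.2 − 74.89878)/2.600 = -0.6534.
C = C₀ × ½·erfc(-0.6534) = 11.5 × 0.8223 = 9.46 mg/L.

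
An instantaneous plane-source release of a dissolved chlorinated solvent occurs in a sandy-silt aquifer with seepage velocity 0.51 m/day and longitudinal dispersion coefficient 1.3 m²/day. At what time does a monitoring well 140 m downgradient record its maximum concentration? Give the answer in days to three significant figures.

For the 1D instantaneous-source solution, setting ∂C/∂t = 0 at fixed x gives v²t² + 2Dt − x² = 0, so t = (√(D² + v²x²) − D)/v².
√(D² + v²x²) = √(1.3² + 0.51² × 140²) = 71.41; v² = 0.2601.
t = (71.41 − 1.3)/0.2601 = 270 days (vs. the pure-advection estimate x/v = 275 d).

270 days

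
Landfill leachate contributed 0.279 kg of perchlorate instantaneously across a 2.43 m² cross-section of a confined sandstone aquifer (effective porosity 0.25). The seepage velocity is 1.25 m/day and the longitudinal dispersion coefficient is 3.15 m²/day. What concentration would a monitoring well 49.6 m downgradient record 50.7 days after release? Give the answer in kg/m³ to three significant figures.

0.00762 kg/m³

For an instantaneous plane source, C(x,t) = M/(n_e·A·√(4πDt)) · exp(−(x−vt)²/(4Dt)), with n_e·A the pore (flow) area.
Plume center vt = 1.25 × 50.7 = 63.375 m, so the well at 49.6 m is 13.775 m upgradient of the peak.
√(4πDt) = 44.80 m, giving peak height M/(n_e·A·√(4πDt)) = 0.279/(0.25 × 2.43 × 44.80) = 0.01025 kg/m³.
(x−vt)²/(4Dt) = (-13.775)²/(4 × 3.15 × 50.7) = 0.2970; exp(−0.2970) = 0.7430.
C = 0.01025 × 0.7430 = 0.00762 kg/m³.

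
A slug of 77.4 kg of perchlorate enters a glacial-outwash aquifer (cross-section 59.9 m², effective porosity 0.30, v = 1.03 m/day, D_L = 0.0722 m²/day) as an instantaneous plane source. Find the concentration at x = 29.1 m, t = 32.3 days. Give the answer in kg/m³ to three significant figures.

0.123 kg/m³

For an instantaneous plane source, C(x,t) = M/(n_e·A·√(4πDt)) · exp(−(x−vt)²/(4Dt)), with n_e·A the pore (flow) area.
Plume center vt = 1.03 × 32.3 = 33.269 m, so the well at 29.1 m is 4.169 m upgradient of the peak.
√(4πDt) = 5.413 m, giving peak height M/(n_e·A·√(4πDt)) = 77.4/(0.30 × 59.9 × 5.413) = 0.7957 kg/m³.
(x−vt)²/(4Dt) = (-4.169)²/(4 × 0.0722 × 32.3) = 1.863; exp(−1.863) = 0.1552.
C = 0.7957 × 0.1552 = 0.123 kg/m³.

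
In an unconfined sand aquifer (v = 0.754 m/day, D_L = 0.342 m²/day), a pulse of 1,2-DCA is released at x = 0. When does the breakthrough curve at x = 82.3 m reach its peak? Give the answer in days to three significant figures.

For the 1D instantaneous-source solution, setting ∂C/∂t = 0 at fixed x gives v²t² + 2Dt − x² = 0, so t = (√(D² + v²x²) − D)/v².
√(D² + v²x²) = √(0.342² + 0.754² × 82.3²) = 62.06; v² = 0.568516.
t = (62.06 − 0.342)/0.568516 = 109 days (vs. the pure-advection estimate x/v = 109 d).

109 days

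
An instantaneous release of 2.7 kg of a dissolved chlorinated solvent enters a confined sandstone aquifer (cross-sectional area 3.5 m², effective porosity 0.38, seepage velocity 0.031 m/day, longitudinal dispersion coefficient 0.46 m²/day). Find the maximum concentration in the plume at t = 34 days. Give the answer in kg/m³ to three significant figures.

The peak of an instantaneous 1D plume sits at x = vt; there the Gaussian factor is 1 and C_max = M/(n_e·A·√(4πDt)), where n_e·A is the pore area the mass is dissolved in.
√(4πDt) = √(4π × 0.46 × 34) = 14.02 m, so C_max = 2.7/(0.38 × 3.5 × 14.02) = 0.145 kg/m³.

0.145 kg/m³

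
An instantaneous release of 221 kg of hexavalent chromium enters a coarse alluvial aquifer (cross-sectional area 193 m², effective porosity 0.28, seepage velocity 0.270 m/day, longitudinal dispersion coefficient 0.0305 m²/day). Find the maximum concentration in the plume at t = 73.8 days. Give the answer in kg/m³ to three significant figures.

The peak of an instantaneous 1D plume sits at x = vt; there the Gaussian factor is 1 and C_max = M/(n_e·A·√(4πDt)), where n_e·A is the pore area the mass is dissolved in.
√(4πDt) = √(4π × 0.0305 × 73.8) = 5.318 m, so C_max = 221/(0.28 × 193 × 5.318) = 0.769 kg/m³.

0.769 kg/m³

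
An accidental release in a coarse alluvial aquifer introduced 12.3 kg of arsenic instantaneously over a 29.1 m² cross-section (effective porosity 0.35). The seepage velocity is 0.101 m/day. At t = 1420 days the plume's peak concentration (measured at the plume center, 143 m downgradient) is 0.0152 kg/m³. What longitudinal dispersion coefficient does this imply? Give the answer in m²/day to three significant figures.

At the plume center C_max = M/(n_e·A·√(4πDt)), so D = M²/(4πt·(n_e·A·C_max)²).
n_e·A·C_max = 0.35 × 29.1 × 0.0152 = 0.1548 kg/m.
D = 12.3²/(4π × 1420 × 0.1548²) = 0.354 m²/day.

0.354 m²/day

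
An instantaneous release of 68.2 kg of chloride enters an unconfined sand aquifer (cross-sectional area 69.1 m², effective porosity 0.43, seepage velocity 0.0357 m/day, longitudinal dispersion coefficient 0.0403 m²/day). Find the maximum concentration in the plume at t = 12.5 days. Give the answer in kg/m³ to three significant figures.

0.912 kg/m³

The peak of an instantaneous 1D plume sits at x = vt; there the Gaussian factor is 1 and C_max = M/(n_e·A·√(4πDt)), where n_e·A is the pore area the mass is dissolved in.
√(4πDt) = √(4π × 0.0403 × 12.5) = 2.516 m, so C_max = 68.2/(0.43 × 69.1 × 2.516) = 0.912 kg/m³.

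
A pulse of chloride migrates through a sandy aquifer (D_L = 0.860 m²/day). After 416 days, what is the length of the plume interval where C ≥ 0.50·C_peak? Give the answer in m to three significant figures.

The plume is Gaussian with σ = √(2Dt) = √(2 × 0.860 × 416) = 26.75 m.
C/C_peak = exp(−Δx²/(2σ²)) = 0.50 ⇒ Δx = σ·√(−2 ln 0.50) = 26.75 × 1.177 = 31.48 m.
Width = 2Δx = 63.0 m.

63.0 m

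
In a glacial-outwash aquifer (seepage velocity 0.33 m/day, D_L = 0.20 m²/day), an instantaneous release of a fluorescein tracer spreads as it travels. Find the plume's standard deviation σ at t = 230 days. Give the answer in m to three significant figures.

Dispersive spreading gives a Gaussian with σ² = 2Dt; advection only shifts the center.
σ = √(2 × 0.20 × 230) = 9.59 m.

9.59 m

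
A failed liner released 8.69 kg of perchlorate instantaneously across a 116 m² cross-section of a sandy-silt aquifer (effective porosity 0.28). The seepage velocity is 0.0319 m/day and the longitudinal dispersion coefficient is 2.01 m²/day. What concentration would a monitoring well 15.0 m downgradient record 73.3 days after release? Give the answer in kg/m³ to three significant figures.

For an instantaneous plane source, C(x,t) = M/(n_e·A·√(4πDt)) · exp(−(x−vt)²/(4Dt)), with n_e·A the pore (flow) area.
Plume center vt = 0.0319 × 73.3 = 2.33827 m, so the well at 15.0 m is 12.66173 m downgradient of the peak.
√(4πDt) = 43.03 m, giving peak height M/(n_e·A·√(4πDt)) = 8.69/(0.28 × 116 × 43.03) = 0.006218 kg/m³.
(x−vt)²/(4Dt) = (12.66173)²/(4 × 2.01 × 73.3) = 0.2720; exp(−0.2720) = 0.7619.
C = 0.006218 × 0.7619 = 0.00474 kg/m³.

0.00474 kg/m³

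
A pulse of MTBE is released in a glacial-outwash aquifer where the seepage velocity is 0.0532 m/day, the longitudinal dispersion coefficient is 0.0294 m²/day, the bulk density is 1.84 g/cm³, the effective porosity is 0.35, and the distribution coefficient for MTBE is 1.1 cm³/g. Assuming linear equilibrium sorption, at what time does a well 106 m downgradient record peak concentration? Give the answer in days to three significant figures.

13400 days

Retardation factor R = 1 + ρ_b·K_d/n = 1 + 1.84 × 1.1/0.35 = 6.783.
Sorption retards both mechanisms: v_R = v/R = 0.007843 m/day, D_R = D/R = 0.004334 m²/day.
Peak time from v_R²t² + 2D_R t − x² = 0: t = (√(D_R² + v_R²x²) − D_R)/v_R².
√(D_R² + v_R²x²) = √(0.004334² + 0.007843² × 106²) = 0.8314; v_R² = 6.151e-05.
t = (0.8314 − 0.004334)/6.151e-05 = 13400 days.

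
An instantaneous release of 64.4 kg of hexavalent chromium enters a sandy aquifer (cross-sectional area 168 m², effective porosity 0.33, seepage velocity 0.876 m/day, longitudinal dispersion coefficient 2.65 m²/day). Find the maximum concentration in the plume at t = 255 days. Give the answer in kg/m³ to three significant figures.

0.0126 kg/m³

The peak of an instantaneous 1D plume sits at x = vt; there the Gaussian factor is 1 and C_max = M/(n_e·A·√(4πDt)), where n_e·A is the pore area the mass is dissolved in.
√(4πDt) = √(4π × 2.65 × 255) = 92.15 m, so C_max = 64.4/(0.33 × 168 × 92.15) = 0.0126 kg/m³.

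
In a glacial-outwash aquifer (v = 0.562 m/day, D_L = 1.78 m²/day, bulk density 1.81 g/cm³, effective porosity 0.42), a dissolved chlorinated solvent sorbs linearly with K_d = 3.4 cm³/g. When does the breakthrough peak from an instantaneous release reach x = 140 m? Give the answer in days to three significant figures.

3810 days

Retardation factor R = 1 + ρ_b·K_d/n = 1 + 1.81 × 3.4/0.42 = 15.65.
Sorption retards both mechanisms: v_R = v/R = 0.03591 m/day, D_R = D/R = 0.1137 m²/day.
Peak time from v_R²t² + 2D_R t − x² = 0: t = (√(D_R² + v_R²x²) − D_R)/v_R².
√(D_R² + v_R²x²) = √(0.1137² + 0.03591² × 140²) = 5.029; v_R² = 0.001290.
t = (5.029 − 0.1137)/0.001290 = 3810 days.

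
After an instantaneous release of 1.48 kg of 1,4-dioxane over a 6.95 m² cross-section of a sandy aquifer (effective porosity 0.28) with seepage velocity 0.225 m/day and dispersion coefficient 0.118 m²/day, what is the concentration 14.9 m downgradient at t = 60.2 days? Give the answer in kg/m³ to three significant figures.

0.0755 kg/m³

For an instantaneous plane source, C(x,t) = M/(n_e·A·√(4πDt)) · exp(−(x−vt)²/(4Dt)), with n_e·A the pore (flow) area.
Plume center vt = 0.225 × 60.2 = 13.545 m, so the well at 14.9 m is 1.355 m downgradient of the peak.
√(4πDt) = 9.448 m, giving peak height M/(n_e·A·√(4πDt)) = 1.48/(0.28 × 6.95 × 9.448) = 0.08050 kg/m³.
(x−vt)²/(4Dt) = (1.355)²/(4 × 0.118 × 60.2) = 0.06462; exp(−0.06462) = 0.9374.
C = 0.08050 × 0.9374 = 0.0755 kg/m³.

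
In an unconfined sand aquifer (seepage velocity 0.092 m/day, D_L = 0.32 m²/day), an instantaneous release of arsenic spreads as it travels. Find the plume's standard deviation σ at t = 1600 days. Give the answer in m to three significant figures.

Dispersive spreading gives a Gaussian with σ² = 2Dt; advection only shifts the center.
σ = √(2 × 0.32 × 1600) = 32.0 m.

32.0 m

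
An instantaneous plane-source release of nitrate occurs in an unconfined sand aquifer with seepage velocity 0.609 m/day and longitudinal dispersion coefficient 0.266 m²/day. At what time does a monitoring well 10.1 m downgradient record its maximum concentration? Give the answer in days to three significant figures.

For the 1D instantaneous-source solution, setting ∂C/∂t = 0 at fixed x gives v²t² + 2Dt − x² = 0, so t = (√(D² + v²x²) − D)/v².
√(D² + v²x²) = √(0.266² + 0.609² × 10.1²) = 6.157; v² = 0.370881.
t = (6.157 − 0.266)/0.370881 = 15.9 days (vs. the pure-advection estimate x/v = 16.6 d).

15.9 days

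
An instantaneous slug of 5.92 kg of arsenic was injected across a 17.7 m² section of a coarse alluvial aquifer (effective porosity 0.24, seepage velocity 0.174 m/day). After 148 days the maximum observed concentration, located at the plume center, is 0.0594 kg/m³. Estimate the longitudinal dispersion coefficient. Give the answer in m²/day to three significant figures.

At the plume center C_max = M/(n_e·A·√(4πDt)), so D = M²/(4πt·(n_e·A·C_max)²).
n_e·A·C_max = 0.24 × 17.7 × 0.0594 = 0.2523 kg/m.
D = 5.92²/(4π × 148 × 0.2523²) = 0.296 m²/day.

0.296 m²/day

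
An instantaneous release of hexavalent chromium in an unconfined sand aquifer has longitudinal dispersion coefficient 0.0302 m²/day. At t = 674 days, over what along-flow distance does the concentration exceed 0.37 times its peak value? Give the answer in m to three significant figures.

18.0 m

The plume is Gaussian with σ = √(2Dt) = √(2 × 0.0302 × 674) = 6.380 m.
C/C_peak = exp(−Δx²/(2σ²)) = 0.37 ⇒ Δx = σ·√(−2 ln 0.37) = 6.380 × 1.410 = 8.996 m.
Width = 2Δx = 18.0 m.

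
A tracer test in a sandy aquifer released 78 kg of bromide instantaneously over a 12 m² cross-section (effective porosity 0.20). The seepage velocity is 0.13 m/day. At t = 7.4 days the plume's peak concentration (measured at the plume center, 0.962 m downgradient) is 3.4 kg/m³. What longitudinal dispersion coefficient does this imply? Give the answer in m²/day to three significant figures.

0.983 m²/day

At the plume center C_max = M/(n_e·A·√(4πDt)), so D = M²/(4πt·(n_e·A·C_max)²).
n_e·A·C_max = 0.20 × 12 × 3.4 = 8.160 kg/m.
D = 78²/(4π × 7.4 × 8.160²) = 0.983 m²/day.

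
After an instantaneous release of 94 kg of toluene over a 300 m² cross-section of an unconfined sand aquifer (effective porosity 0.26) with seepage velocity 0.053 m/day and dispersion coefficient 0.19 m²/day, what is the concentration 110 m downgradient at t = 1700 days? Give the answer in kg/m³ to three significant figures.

For an instantaneous plane source, C(x,t) = M/(n_e·A·√(4πDt)) · exp(−(x−vt)²/(4Dt)), with n_e·A the pore (flow) area.
Plume center vt = 0.053 × 1700 = 90.1 m, so the well at 110 m is 19.9 m downgradient of the peak.
√(4πDt) = 63.71 m, giving peak height M/(n_e·A·√(4πDt)) = 94/(0.26 × 300 × 63.71) = 0.01892 kg/m³.
(x−vt)²/(4Dt) = (19.9)²/(4 × 0.19 × 1700) = 0.3065; exp(−0.3065) = 0.7360.
C = 0.01892 × 0.7360 = 0.0139 kg/m³.

0.0139 kg/m³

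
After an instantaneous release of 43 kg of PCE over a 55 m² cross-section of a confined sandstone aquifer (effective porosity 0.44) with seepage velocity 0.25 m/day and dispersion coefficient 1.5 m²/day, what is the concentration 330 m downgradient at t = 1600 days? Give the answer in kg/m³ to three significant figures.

For an instantaneous plane source, C(x,t) = M/(n_e·A·√(4πDt)) · exp(−(x−vt)²/(4Dt)), with n_e·A the pore (flow) area.
Plume center vt = 0.25 × 1600 = 400 m, so the well at 330 m is 70 m upgradient of the peak.
√(4πDt) = 173.7 m, giving peak height M/(n_e·A·√(4πDt)) = 43/(0.44 × 55 × 173.7) = 0.01023 kg/m³.
(x−vt)²/(4Dt) = (-70)²/(4 × 1.5 × 1600) = 0.5104; exp(−0.5104) = 0.6003.
C = 0.01023 × 0.6003 = 0.00614 kg/m³.

0.00614 kg/m³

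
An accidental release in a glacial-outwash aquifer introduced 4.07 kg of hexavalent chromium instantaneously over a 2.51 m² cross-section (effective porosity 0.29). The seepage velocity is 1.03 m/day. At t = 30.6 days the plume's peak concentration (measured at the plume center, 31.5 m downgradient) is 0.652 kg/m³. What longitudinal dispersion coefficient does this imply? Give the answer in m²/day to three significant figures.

0.191 m²/day

At the plume center C_max = M/(n_e·A·√(4πDt)), so D = M²/(4πt·(n_e·A·C_max)²).
n_e·A·C_max = 0.29 × 2.51 × 0.652 = 0.4746 kg/m.
D = 4.07²/(4π × 30.6 × 0.4746²) = 0.191 m²/day.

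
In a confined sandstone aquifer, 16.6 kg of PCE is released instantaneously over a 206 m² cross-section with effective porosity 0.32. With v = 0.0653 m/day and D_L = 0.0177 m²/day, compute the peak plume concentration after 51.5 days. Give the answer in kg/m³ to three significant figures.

The peak of an instantaneous 1D plume sits at x = vt; there the Gaussian factor is 1 and C_max = M/(n_e·A·√(4πDt)), where n_e·A is the pore area the mass is dissolved in.
√(4πDt) = √(4π × 0.0177 × 51.5) = 3.385 m, so C_max = 16.6/(0.32 × 206 × 3.385) = 0.0744 kg/m³.

0.0744 kg/m³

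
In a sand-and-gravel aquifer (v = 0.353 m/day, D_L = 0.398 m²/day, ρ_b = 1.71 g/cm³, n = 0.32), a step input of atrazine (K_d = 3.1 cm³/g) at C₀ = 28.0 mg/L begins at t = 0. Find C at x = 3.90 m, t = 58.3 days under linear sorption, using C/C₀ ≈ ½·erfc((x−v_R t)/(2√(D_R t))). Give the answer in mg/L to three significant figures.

Retardation factor R = 1 + ρ_b·K_d/n = 1 + 1.71 × 3.1/0.32 = 17.57.
Sorption retards both mechanisms: v_R = v/R = 0.02009 m/day, D_R = D/R = 0.02265 m²/day.
v_R·t = 0.02009 × 58.3 = 1.171247 m; 2√(D_R t) = 2.298 m; argument = (3.90 − 1.171247)/2.298 = 1.187.
C = C₀ × ½·erfc(1.187) = 28.0 × 0.04661 = 1.31 mg/L.

1.31 mg/L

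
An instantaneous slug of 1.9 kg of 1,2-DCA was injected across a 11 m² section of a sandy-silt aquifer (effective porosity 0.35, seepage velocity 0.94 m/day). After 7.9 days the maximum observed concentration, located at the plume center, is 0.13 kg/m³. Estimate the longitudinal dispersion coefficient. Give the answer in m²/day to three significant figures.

0.145 m²/day

At the plume center C_max = M/(n_e·A·√(4πDt)), so D = M²/(4πt·(n_e·A·C_max)²).
n_e·A·C_max = 0.35 × 11 × 0.13 = 0.5005 kg/m.
D = 1.9²/(4π × 7.9 × 0.5005²) = 0.145 m²/day.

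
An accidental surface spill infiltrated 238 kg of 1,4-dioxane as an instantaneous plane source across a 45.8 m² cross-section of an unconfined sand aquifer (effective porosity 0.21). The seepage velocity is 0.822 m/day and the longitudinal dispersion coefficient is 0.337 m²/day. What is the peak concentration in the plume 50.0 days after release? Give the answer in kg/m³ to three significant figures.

The peak of an instantaneous 1D plume sits at x = vt; there the Gaussian factor is 1 and C_max = M/(n_e·A·√(4πDt)), where n_e·A is the pore area the mass is dissolved in.
√(4πDt) = √(4π × 0.337 × 50.0) = 14.55 m, so C_max = 238/(0.21 × 45.8 × 14.55) = 1.70 kg/m³.

1.70 kg/m³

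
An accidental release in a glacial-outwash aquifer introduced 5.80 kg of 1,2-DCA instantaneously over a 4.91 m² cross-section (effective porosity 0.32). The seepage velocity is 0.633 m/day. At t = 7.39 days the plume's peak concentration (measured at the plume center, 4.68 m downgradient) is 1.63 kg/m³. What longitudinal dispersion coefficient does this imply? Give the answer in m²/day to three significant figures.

At the plume center C_max = M/(n_e·A·√(4πDt)), so D = M²/(4πt·(n_e·A·C_max)²).
n_e·A·C_max = 0.32 × 4.91 × 1.63 = 2.561 kg/m.
D = 5.80²/(4π × 7.39 × 2.561²) = 0.0552 m²/day.

0.0552 m²/day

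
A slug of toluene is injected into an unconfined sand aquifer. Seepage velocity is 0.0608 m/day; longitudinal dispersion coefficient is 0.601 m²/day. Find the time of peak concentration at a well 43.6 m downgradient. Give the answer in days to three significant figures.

573 days

For the 1D instantaneous-source solution, setting ∂C/∂t = 0 at fixed x gives v²t² + 2Dt − x² = 0, so t = (√(D² + v²x²) − D)/v².
√(D² + v²x²) = √(0.601² + 0.0608² × 43.6²) = 2.718; v² = 0.00369664.
t = (2.718 − 0.601)/0.00369664 = 573 days (vs. the pure-advection estimate x/v = 717 d).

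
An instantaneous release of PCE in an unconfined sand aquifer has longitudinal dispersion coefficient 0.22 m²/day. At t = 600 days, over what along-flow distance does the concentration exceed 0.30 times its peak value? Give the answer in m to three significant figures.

The plume is Gaussian with σ = √(2Dt) = √(2 × 0.22 × 600) = 16.25 m.
C/C_peak = exp(−Δx²/(2σ²)) = 0.30 ⇒ Δx = σ·√(−2 ln 0.30) = 16.25 × 1.552 = 25.22 m.
Width = 2Δx = 50.4 m.

50.4 m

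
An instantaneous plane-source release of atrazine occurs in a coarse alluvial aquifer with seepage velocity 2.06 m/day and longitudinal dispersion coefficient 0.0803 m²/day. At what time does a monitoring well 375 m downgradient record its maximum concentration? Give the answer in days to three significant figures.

182 days

For the 1D instantaneous-source solution, setting ∂C/∂t = 0 at fixed x gives v²t² + 2Dt − x² = 0, so t = (√(D² + v²x²) − D)/v².
√(D² + v²x²) = √(0.0803² + 2.06² × 375²) = 772.5; v² = 4.2436.
t = (772.5 − 0.0803)/4.2436 = 182 days (vs. the pure-advection estimate x/v = 182 d).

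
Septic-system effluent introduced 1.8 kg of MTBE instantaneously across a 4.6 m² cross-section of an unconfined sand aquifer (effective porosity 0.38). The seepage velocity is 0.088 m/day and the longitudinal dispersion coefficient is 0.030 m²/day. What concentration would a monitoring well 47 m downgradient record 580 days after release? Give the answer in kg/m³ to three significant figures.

0.0551 kg/m³

For an instantaneous plane source, C(x,t) = M/(n_e·A·√(4πDt)) · exp(−(x−vt)²/(4Dt)), with n_e·A the pore (flow) area.
Plume center vt = 0.088 × 580 = 51.04 m, so the well at 47 m is 4.04 m upgradient of the peak.
√(4πDt) = 14.79 m, giving peak height M/(n_e·A·√(4πDt)) = 1.8/(0.38 × 4.6 × 14.79) = 0.06962 kg/m³.
(x−vt)²/(4Dt) = (-4.04)²/(4 × 0.030 × 580) = 0.2345; exp(−0.2345) = 0.7910.
C = 0.06962 × 0.7910 = 0.0551 kg/m³.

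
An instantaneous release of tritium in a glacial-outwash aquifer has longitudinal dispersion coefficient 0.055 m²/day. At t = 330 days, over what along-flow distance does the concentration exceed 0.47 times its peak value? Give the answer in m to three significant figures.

14.8 m

The plume is Gaussian with σ = √(2Dt) = √(2 × 0.055 × 330) = 6.025 m.
C/C_peak = exp(−Δx²/(2σ²)) = 0.47 ⇒ Δx = σ·√(−2 ln 0.47) = 6.025 × 1.229 = 7.405 m.
Width = 2Δx = 14.8 m.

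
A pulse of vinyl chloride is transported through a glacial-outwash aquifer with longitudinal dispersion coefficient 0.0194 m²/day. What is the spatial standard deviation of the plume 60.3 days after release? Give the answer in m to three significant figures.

1.53 m

Dispersive spreading gives a Gaussian with σ² = 2Dt; advection only shifts the center.
σ = √(2 × 0.0194 × 60.3) = 1.53 m.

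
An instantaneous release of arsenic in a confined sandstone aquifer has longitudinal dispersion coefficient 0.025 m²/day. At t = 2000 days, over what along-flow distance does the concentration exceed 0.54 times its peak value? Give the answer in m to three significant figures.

22.2 m

The plume is Gaussian with σ = √(2Dt) = √(2 × 0.025 × 2000) = 10.00 m.
C/C_peak = exp(−Δx²/(2σ²)) = 0.54 ⇒ Δx = σ·√(−2 ln 0.54) = 10.00 × 1.110 = 11.10 m.
Width = 2Δx = 22.2 m.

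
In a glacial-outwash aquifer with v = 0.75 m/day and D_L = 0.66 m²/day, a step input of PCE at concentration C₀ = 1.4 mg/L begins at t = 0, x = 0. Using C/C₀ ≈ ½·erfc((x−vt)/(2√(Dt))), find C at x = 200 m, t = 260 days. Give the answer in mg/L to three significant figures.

For a continuous step input, C/C₀ ≈ ½·erfc((x−vt)/(2√(Dt))).
vt = 0.75 × 260 = 195 m and 2√(Dt) = 2√(0.66 × 260) = 26.20 m.
Argument (x−vt)/(2√(Dt)) = (200 − 195)/26.20 = 0.1908; ½·erfc(0.1908) = 0.3936.
C = 1.4 × 0.3936 = 0.551 mg/L.

0.551 mg/L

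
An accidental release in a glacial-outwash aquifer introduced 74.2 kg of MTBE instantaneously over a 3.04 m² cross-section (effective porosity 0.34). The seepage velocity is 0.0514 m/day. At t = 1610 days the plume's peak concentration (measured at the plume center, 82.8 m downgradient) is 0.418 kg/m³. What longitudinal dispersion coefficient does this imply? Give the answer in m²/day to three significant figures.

At the plume center C_max = M/(n_e·A·√(4πDt)), so D = M²/(4πt·(n_e·A·C_max)²).
n_e·A·C_max = 0.34 × 3.04 × 0.418 = 0.4320 kg/m.
D = 74.2²/(4π × 1610 × 0.4320²) = 1.46 m²/day.

1.46 m²/day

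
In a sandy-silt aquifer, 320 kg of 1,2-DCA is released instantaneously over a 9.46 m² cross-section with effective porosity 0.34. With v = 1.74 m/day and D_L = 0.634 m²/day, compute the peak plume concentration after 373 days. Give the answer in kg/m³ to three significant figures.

The peak of an instantaneous 1D plume sits at x = vt; there the Gaussian factor is 1 and C_max = M/(n_e·A·√(4πDt)), where n_e·A is the pore area the mass is dissolved in.
√(4πDt) = √(4π × 0.634 × 373) = 54.51 m, so C_max = 320/(0.34 × 9.46 × 54.51) = 1.83 kg/m³.

1.83 kg/m³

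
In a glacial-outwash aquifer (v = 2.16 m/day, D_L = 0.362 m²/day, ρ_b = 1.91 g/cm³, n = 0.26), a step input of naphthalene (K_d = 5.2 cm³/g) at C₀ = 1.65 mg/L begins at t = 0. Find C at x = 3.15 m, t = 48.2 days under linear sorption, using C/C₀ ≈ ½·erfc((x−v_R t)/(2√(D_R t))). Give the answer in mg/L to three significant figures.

0.495 mg/L

Retardation factor R = 1 + ρ_b·K_d/n = 1 + 1.91 × 5.2/0.26 = 39.20.
Sorption retards both mechanisms: v_R = v/R = 0.05510 m/day, D_R = D/R = 0.009235 m²/day.
v_R·t = 0.05510 × 48.2 = 2.65582 m; 2√(D_R t) = 1.334 m; argument = (3.15 − 2.65582)/1.334 = 0.3704.
C = C₀ × ½·erfc(0.3704) = 1.65 × 0.3002 = 0.495 mg/L.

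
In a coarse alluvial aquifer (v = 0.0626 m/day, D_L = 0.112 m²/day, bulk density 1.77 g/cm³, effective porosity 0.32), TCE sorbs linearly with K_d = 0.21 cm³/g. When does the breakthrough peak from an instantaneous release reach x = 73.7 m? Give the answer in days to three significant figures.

Retardation factor R = 1 + ρ_b·K_d/n = 1 + 1.77 × 0.21/0.32 = 2.162.
Sorption retards both mechanisms: v_R = v/R = 0.02895 m/day, D_R = D/R = 0.05180 m²/day.
Peak time from v_R²t² + 2D_R t − x² = 0: t = (√(D_R² + v_R²x²) − D_R)/v_R².
√(D_R² + v_R²x²) = √(0.05180² + 0.02895² × 73.7²) = 2.134; v_R² = 0.0008381.
t = (2.134 − 0.05180)/0.0008381 = 2480 days.

2480 days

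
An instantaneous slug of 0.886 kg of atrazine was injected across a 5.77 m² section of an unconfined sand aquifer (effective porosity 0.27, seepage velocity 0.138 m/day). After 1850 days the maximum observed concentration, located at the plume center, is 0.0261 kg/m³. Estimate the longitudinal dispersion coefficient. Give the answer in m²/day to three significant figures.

At the plume center C_max = M/(n_e·A·√(4πDt)), so D = M²/(4πt·(n_e·A·C_max)²).
n_e·A·C_max = 0.27 × 5.77 × 0.0261 = 0.04066 kg/m.
D = 0.886²/(4π × 1850 × 0.04066²) = 0.0204 m²/day.

0.0204 m²/day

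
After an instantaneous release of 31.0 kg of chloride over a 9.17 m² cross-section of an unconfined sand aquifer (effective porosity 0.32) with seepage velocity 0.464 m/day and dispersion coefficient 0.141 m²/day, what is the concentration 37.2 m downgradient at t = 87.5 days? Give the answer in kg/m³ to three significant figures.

For an instantaneous plane source, C(x,t) = M/(n_e·A·√(4πDt)) · exp(−(x−vt)²/(4Dt)), with n_e·A the pore (flow) area.
Plume center vt = 0.464 × 87.5 = 40.6 m, so the well at 37.2 m is 3.4 m upgradient of the peak.
√(4πDt) = 12.45 m, giving peak height M/(n_e·A·√(4πDt)) = 31.0/(0.32 × 9.17 × 12.45) = 0.8485 kg/m³.
(x−vt)²/(4Dt) = (-3.4)²/(4 × 0.141 × 87.5) = 0.2342; exp(−0.2342) = 0.7912.
C = 0.8485 × 0.7912 = 0.671 kg/m³.

0.671 kg/m³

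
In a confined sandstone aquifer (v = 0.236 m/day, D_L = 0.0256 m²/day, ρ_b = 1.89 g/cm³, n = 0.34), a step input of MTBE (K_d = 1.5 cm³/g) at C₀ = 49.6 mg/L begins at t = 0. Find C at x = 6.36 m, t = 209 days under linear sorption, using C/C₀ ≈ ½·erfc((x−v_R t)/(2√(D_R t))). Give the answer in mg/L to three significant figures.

7.78 mg/L

Retardation factor R = 1 + ρ_b·K_d/n = 1 + 1.89 × 1.5/0.34 = 9.338.
Sorption retards both mechanisms: v_R = v/R = 0.02527 m/day, D_R = D/R = 0.002741 m²/day.
v_R·t = 0.02527 × 209 = 5.28143 m; 2√(D_R t) = 1.514 m; argument = (6.36 − 5.28143)/1.514 = 0.7124.
C = C₀ × ½·erfc(0.7124) = 49.6 × 0.1569 = 7.78 mg/L.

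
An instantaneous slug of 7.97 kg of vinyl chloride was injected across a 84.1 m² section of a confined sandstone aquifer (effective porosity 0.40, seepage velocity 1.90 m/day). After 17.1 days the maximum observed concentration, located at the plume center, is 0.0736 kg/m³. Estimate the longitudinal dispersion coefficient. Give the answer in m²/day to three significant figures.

0.0482 m²/day

At the plume center C_max = M/(n_e·A·√(4πDt)), so D = M²/(4πt·(n_e·A·C_max)²).
n_e·A·C_max = 0.40 × 84.1 × 0.0736 = 2.476 kg/m.
D = 7.97²/(4π × 17.1 × 2.476²) = 0.0482 m²/day.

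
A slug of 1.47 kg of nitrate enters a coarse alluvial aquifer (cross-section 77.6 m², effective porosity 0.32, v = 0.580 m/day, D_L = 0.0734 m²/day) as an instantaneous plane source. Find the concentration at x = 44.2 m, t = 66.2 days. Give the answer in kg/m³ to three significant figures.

0.00134 kg/m³

For an instantaneous plane source, C(x,t) = M/(n_e·A·√(4πDt)) · exp(−(x−vt)²/(4Dt)), with n_e·A the pore (flow) area.
Plume center vt = 0.580 × 66.2 = 38.396 m, so the well at 44.2 m is 5.804 m downgradient of the peak.
√(4πDt) = 7.814 m, giving peak height M/(n_e·A·√(4πDt)) = 1.47/(0.32 × 77.6 × 7.814) = 0.007576 kg/m³.
(x−vt)²/(4Dt) = (5.804)²/(4 × 0.0734 × 66.2) = 1.733; exp(−1.733) = 0.1768.
C = 0.007576 × 0.1768 = 0.00134 kg/m³.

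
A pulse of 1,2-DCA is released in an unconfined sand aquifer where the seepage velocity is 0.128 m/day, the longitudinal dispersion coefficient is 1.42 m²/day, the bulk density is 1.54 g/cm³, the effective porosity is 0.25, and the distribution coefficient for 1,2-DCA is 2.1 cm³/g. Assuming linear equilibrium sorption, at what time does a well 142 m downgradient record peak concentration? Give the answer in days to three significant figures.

14300 days

Retardation factor R = 1 + ρ_b·K_d/n = 1 + 1.54 × 2.1/0.25 = 13.94.
Sorption retards both mechanisms: v_R = v/R = 0.009182 m/day, D_R = D/R = 0.1019 m²/day.
Peak time from v_R²t² + 2D_R t − x² = 0: t = (√(D_R² + v_R²x²) − D_R)/v_R².
√(D_R² + v_R²x²) = √(0.1019² + 0.009182² × 142²) = 1.308; v_R² = 8.431e-05.
t = (1.308 − 0.1019)/8.431e-05 = 14300 days.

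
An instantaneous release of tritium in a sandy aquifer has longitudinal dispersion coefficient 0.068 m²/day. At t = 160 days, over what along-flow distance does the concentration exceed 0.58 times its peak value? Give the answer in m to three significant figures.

9.74 m

The plume is Gaussian with σ = √(2Dt) = √(2 × 0.068 × 160) = 4.665 m.
C/C_peak = exp(−Δx²/(2σ²)) = 0.58 ⇒ Δx = σ·√(−2 ln 0.58) = 4.665 × 1.044 = 4.870 m.
Width = 2Δx = 9.74 m.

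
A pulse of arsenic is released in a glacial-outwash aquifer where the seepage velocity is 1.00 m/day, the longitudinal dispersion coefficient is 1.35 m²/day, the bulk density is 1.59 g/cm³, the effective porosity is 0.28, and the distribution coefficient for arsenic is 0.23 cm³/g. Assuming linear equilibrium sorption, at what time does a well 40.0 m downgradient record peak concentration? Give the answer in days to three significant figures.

89.2 days

Retardation factor R = 1 + ρ_b·K_d/n = 1 + 1.59 × 0.23/0.28 = 2.306.
Sorption retards both mechanisms: v_R = v/R = 0.4337 m/day, D_R = D/R = 0.5854 m²/day.
Peak time from v_R²t² + 2D_R t − x² = 0: t = (√(D_R² + v_R²x²) − D_R)/v_R².
√(D_R² + v_R²x²) = √(0.5854² + 0.4337² × 40.0²) = 17.36; v_R² = 0.1881.
t = (17.36 − 0.5854)/0.1881 = 89.2 days.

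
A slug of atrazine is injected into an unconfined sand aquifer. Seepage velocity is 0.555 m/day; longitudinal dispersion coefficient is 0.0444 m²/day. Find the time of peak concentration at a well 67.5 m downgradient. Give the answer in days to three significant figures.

For the 1D instantaneous-source solution, setting ∂C/∂t = 0 at fixed x gives v²t² + 2Dt − x² = 0, so t = (√(D² + v²x²) − D)/v².
√(D² + v²x²) = √(0.0444² + 0.555² × 67.5²) = 37.46; v² = 0.308025.
t = (37.46 − 0.0444)/0.308025 = 121 days (vs. the pure-advection estimate x/v = 122 d).

121 days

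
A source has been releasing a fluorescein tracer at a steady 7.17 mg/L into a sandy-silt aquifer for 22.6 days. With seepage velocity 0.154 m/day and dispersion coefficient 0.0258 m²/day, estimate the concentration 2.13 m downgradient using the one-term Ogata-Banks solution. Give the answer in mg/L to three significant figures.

For a continuous step input, C/C₀ ≈ ½·erfc((x−vt)/(2√(Dt))).
vt = 0.154 × 22.6 = 3.4804 m and 2√(Dt) = 2√(0.0258 × 22.6) = 1.527 m.
Argument (x−vt)/(2√(Dt)) = (2.13 − 3.4804)/1.527 = -0.8843; ½·erfc(-0.8843) = 0.8945.
C = 7.17 × 0.8945 = 6.41 mg/L.

6.41 mg/L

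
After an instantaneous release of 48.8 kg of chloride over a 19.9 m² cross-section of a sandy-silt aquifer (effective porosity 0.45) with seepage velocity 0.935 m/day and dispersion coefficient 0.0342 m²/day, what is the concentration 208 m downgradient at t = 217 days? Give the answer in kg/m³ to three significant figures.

0.235 kg/m³

For an instantaneous plane source, C(x,t) = M/(n_e·A·√(4πDt)) · exp(−(x−vt)²/(4Dt)), with n_e·A the pore (flow) area.
Plume center vt = 0.935 × 217 = 202.895 m, so the well at 208 m is 5.105 m downgradient of the peak.
√(4πDt) = 9.657 m, giving peak height M/(n_e·A·√(4πDt)) = 48.8/(0.45 × 19.9 × 9.657) = 0.5643 kg/m³.
(x−vt)²/(4Dt) = (5.105)²/(4 × 0.0342 × 217) = 0.8779; exp(−0.8779) = 0.4157.
C = 0.5643 × 0.4157 = 0.235 kg/m³.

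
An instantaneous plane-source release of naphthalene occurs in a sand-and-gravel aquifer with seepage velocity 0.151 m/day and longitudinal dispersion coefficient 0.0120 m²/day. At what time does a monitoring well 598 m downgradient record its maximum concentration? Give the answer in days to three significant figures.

3960 days

For the 1D instantaneous-source solution, setting ∂C/∂t = 0 at fixed x gives v²t² + 2Dt − x² = 0, so t = (√(D² + v²x²) − D)/v².
√(D² + v²x²) = √(0.0120² + 0.151² × 598²) = 90.30; v² = 0.022801.
t = (90.30 − 0.0120)/0.022801 = 3960 days (vs. the pure-advection estimate x/v = 3960 d).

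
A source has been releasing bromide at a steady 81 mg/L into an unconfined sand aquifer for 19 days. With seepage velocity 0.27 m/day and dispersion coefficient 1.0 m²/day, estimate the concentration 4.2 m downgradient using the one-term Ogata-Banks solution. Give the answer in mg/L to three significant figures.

For a continuous step input, C/C₀ ≈ ½·erfc((x−vt)/(2√(Dt))).
vt = 0.27 × 19 = 5.13 m and 2√(Dt) = 2√(1.0 × 19) = 8.718 m.
Argument (x−vt)/(2√(Dt)) = (4.2 − 5.13)/8.718 = -0.1067; ½·erfc(-0.1067) = 0.5600.
C = 81 × 0.5600 = 45.4 mg/L.

45.4 mg/L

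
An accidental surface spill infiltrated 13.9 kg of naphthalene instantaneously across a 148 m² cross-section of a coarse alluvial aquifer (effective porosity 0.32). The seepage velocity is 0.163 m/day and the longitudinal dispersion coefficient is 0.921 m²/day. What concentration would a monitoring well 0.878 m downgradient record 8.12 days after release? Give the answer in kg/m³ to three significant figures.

For an instantaneous plane source, C(x,t) = M/(n_e·A·√(4πDt)) · exp(−(x−vt)²/(4Dt)), with n_e·A the pore (flow) area.
Plume center vt = 0.163 × 8.12 = 1.32356 m, so the well at 0.878 m is 0.44556 m upgradient of the peak.
√(4πDt) = 9.694 m, giving peak height M/(n_e·A·√(4πDt)) = 13.9/(0.32 × 148 × 9.694) = 0.03028 kg/m³.
(x−vt)²/(4Dt) = (-0.44556)²/(4 × 0.921 × 8.12) = 0.006636; exp(−0.006636) = 0.9934.
C = 0.03028 × 0.9934 = 0.0301 kg/m³.

0.0301 kg/m³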